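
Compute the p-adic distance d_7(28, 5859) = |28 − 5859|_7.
d_7(28, 5859) = 1/343

Step 1 — x − y = 28 − 5859 = -5831. Step 2 — v_7(-5831) = 3 (factor: -5831 = −(7^3 · 17); the sign does not affect v_p). Step 3 — |x − y|_7 = 7^{-3} = 1/343.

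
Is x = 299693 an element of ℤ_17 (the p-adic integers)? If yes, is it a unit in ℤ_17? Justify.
x ∈ ℤ_17 but not a unit; v_17(x) = 3 > 0

ℤ_17 = {x ∈ ℚ_17 : v_17(x) ≥ 0} and ℤ_17^× = {x ∈ ℤ_17 : v_17(x) = 0}. Here v_17(299693) = v_17(num) − v_17(den) = 3; compare against these criteria.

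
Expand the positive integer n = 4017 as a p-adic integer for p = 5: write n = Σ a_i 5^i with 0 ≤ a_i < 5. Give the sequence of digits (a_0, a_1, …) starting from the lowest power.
(a_0, a_1, …) = (2, 3, 0, 2, 1, 1)

Repeated division by 5 gives the digits low-to-high: 4017 = 2 + 3·5^1 + 2·5^3 + 1·5^4 + 1·5^5. Digit sequence: (2, 3, 0, 2, 1, 1).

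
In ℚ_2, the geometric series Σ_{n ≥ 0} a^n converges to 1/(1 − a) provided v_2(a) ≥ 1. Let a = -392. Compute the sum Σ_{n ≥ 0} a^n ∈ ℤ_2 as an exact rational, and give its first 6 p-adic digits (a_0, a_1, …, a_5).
Σ a^n = 1/(1 − a) = 1/393;  first 6 digits = (1, 0, 0, 1, 1, 1)

v_2(a) = 3 ≥ 1, so the series converges in ℤ_2 to 1/(1 − a) = 1/(1 − (-392)) = 1/393. Expand this rational in ℤ_2: compute digits iteratively via d_i = x_i mod 2, x_{i+1} = (x_i − d_i)/2. The first 6 digits are (1, 0, 0, 1, 1, 1).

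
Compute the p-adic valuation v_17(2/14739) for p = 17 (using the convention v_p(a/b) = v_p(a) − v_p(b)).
v_17(2/14739) = -3

Factor powers of 17 from the numerator and denominator of the reduced fraction: 2 = 17^0 · 2 and 14739 = 17^3 · 3. Apply v_p(a/b) = v_p(a) − v_p(b): v_17(2/14739) = 0 − 3 = -3.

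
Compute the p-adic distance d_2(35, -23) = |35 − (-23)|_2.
d_2(35, -23) = 1/2

Step 1 — x − y = 35 − (-23) = 58. Step 2 — v_2(58) = 1 (factor: 58 = (2^1 · 29); the sign does not affect v_p). Step 3 — |x − y|_2 = 2^{-1} = 1/2.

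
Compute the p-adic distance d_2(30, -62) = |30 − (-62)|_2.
d_2(30, -62) = 1/4

Step 1 — x − y = 30 − (-62) = 92. Step 2 — v_2(92) = 2 (factor: 92 = (2^2 · 23); the sign does not affect v_p). Step 3 — |x − y|_2 = 2^{-2} = 1/4.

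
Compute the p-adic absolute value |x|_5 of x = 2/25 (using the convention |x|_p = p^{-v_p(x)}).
|2/25|_5 = 25

Step 1 — compute v_5(x) by factoring powers of 5 out of the numerator and denominator: v_5(2/25) = -2. Step 2 — apply |x|_p = p^{-v_p(x)} = 5^{2} = 25.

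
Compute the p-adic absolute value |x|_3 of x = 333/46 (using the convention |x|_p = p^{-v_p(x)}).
|333/46|_3 = 1/9

Step 1 — compute v_3(x) by factoring powers of 3 out of the numerator and denominator: v_3(333/46) = 2. Step 2 — apply |x|_p = p^{-v_p(x)} = 3^{-2} = 1/9.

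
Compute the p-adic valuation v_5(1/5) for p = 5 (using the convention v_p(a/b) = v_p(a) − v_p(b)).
v_5(1/5) = -1

Factor powers of 5 from the numerator and denominator of the reduced fraction: 1 = 5^0 · 1 and 5 = 5^1 · 1. Apply v_p(a/b) = v_p(a) − v_p(b): v_5(1/5) = 0 − 1 = -1.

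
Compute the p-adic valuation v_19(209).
v_19(209) = 1

v_19(n) is the largest exponent k such that 19^k divides n. Factor out: 209 = 19^1 · 11. (Sign doesn't affect v_p.) So v_19(209) = 1.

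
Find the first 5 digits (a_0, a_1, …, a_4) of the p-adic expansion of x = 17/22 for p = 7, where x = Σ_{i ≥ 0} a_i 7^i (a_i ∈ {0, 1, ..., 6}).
(a_0, …, a_4) = (3, 0, 6, 2, 5)

v_7(17/22) = 0 (numerator and denominator both coprime to 7), so x ∈ ℤ_7^×. Compute digits iteratively via a_i = x_i mod 7, x_{i+1} = (x_i − a_i)/7, with x_0 = x:
  x_0 = 17/22;  a_0 = 3;  x_1 = (x_0 − 3)/7 = -7/22
  x_1 = -7/22;  a_1 = 0;  x_2 = (x_1 − 0)/7 = -1/22
  x_2 = -1/22;  a_2 = 6;  x_3 = (x_2 − 6)/7 = -19/22
  x_3 = -19/22;  a_3 = 2;  x_4 = (x_3 − 2)/7 = -9/22
  x_4 = -9/22;  a_4 = 5;  x_5 = (x_4 − 5)/7 = -17/22
Digits: (3, 0, 6, 2, 5).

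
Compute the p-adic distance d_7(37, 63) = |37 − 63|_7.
d_7(37, 63) = 1

Step 1 — x − y = 37 − 63 = -26. Step 2 — v_7(-26) = 0 (factor: -26 = −(7^0 · 26); the sign does not affect v_p). Step 3 — |x − y|_7 = 7^{0} = 1.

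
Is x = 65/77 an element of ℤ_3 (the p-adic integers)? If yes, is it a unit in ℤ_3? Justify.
x ∈ ℤ_3^× (unit); v_3(x) = 0

ℤ_3 = {x ∈ ℚ_3 : v_3(x) ≥ 0} and ℤ_3^× = {x ∈ ℤ_3 : v_3(x) = 0}. Here v_3(65/77) = v_3(num) − v_3(den) = 0; compare against these criteria.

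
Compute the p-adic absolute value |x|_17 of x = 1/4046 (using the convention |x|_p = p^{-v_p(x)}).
|1/4046|_17 = 289

Step 1 — compute v_17(x) by factoring powers of 17 out of the numerator and denominator: v_17(1/4046) = -2. Step 2 — apply |x|_p = p^{-v_p(x)} = 17^{2} = 289.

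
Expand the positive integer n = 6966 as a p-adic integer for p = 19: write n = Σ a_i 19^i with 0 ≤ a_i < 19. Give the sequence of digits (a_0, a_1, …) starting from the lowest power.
(a_0, a_1, …) = (12, 5, 0, 1)

Repeated division by 19 gives the digits low-to-high: 6966 = 12 + 5·19^1 + 1·19^3. Digit sequence: (12, 5, 0, 1).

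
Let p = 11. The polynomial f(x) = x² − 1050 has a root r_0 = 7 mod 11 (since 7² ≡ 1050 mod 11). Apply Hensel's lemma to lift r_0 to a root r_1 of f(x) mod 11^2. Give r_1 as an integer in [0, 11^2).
r_1 = 18 (mod 121)

Hensel's recurrence: r_{i+1} = r_i − f(r_i)·(f′(r_i))^{-1} mod 11^{i+2}, with f′(x) = 2x. Iterate:
  r_0 = 7 (mod 11)
  r_1 = 18 (mod 121)
Final: r_1 = 18, and one checks f(r_1) ≡ 0 mod 11^2.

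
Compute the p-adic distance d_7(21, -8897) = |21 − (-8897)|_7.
d_7(21, -8897) = 1/343

Step 1 — x − y = 21 − (-8897) = 8918. Step 2 — v_7(8918) = 3 (factor: 8918 = (7^3 · 26); the sign does not affect v_p). Step 3 — |x − y|_7 = 7^{-3} = 1/343.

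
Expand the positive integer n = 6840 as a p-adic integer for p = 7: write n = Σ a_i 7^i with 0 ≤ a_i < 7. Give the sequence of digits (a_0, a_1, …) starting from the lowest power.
(a_0, a_1, …) = (1, 4, 6, 5, 2)

Repeated division by 7 gives the digits low-to-high: 6840 = 1 + 4·7^1 + 6·7^2 + 5·7^3 + 2·7^4. Digit sequence: (1, 4, 6, 5, 2).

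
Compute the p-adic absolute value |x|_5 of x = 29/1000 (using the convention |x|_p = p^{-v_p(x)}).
|29/1000|_5 = 125

Step 1 — compute v_5(x) by factoring powers of 5 out of the numerator and denominator: v_5(29/1000) = -3. Step 2 — apply |x|_p = p^{-v_p(x)} = 5^{3} = 125.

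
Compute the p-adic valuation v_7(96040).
v_7(96040) = 4

v_7(n) is the largest exponent k such that 7^k divides n. Factor out: 96040 = 7^4 · 40. (Sign doesn't affect v_p.) So v_7(96040) = 4.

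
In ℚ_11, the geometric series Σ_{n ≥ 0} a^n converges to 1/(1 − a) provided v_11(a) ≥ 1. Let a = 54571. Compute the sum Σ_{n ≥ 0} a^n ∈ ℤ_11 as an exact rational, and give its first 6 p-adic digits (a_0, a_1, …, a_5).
Σ a^n = 1/(1 − a) = -1/54570;  first 6 digits = (1, 0, 0, 8, 3, 0)

v_11(a) = 3 ≥ 1, so the series converges in ℤ_11 to 1/(1 − a) = 1/(1 − 54571) = -1/54570. Expand this rational in ℤ_11: compute digits iteratively via d_i = x_i mod 11, x_{i+1} = (x_i − d_i)/11. The first 6 digits are (1, 0, 0, 8, 3, 0).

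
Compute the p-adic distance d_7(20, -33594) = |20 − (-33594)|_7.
d_7(20, -33594) = 1/16807

Step 1 — x − y = 20 − (-33594) = 33614. Step 2 — v_7(33614) = 5 (factor: 33614 = (7^5 · 2); the sign does not affect v_p). Step 3 — |x − y|_7 = 7^{-5} = 1/16807.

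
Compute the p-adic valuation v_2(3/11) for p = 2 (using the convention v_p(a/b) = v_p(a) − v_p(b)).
v_2(3/11) = 0

Factor powers of 2 from the numerator and denominator of the reduced fraction: 3 = 2^0 · 3 and 11 = 2^0 · 11. Apply v_p(a/b) = v_p(a) − v_p(b): v_2(3/11) = 0 − 0 = 0.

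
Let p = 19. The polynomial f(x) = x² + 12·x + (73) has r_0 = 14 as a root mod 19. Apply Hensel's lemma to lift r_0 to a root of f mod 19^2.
r_1 = 337 (mod 361)

Hensel: r_{i+1} = r_i − f(r_i)·(f′(r_i))^{-1} mod 19^{i+2}, f′(x) = 2x + 12. Iterate:
  r_0 = 14 (mod 19)
  r_1 = 337 (mod 361)
Final: r = 337 satisfies f(r) ≡ 0 mod 19^2.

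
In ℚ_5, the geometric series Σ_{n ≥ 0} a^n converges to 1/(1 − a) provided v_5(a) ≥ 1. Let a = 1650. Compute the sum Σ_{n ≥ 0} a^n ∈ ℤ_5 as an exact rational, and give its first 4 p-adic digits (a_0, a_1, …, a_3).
Σ a^n = 1/(1 − a) = -1/1649;  first 4 digits = (1, 0, 1, 3)

v_5(a) = 2 ≥ 1, so the series converges in ℤ_5 to 1/(1 − a) = 1/(1 − 1650) = -1/1649. Expand this rational in ℤ_5: compute digits iteratively via d_i = x_i mod 5, x_{i+1} = (x_i − d_i)/5. The first 4 digits are (1, 0, 1, 3).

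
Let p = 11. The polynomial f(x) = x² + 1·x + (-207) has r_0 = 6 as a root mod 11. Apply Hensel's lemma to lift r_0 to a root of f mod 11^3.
r_2 = 391 (mod 1331)

Hensel: r_{i+1} = r_i − f(r_i)·(f′(r_i))^{-1} mod 11^{i+2}, f′(x) = 2x + 1. Iterate:
  r_0 = 6 (mod 11)
  r_1 = 28 (mod 121)
  r_2 = 391 (mod 1331)
Final: r = 391 satisfies f(r) ≡ 0 mod 11^3.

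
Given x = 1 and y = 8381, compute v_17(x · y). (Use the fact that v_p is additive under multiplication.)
v_17(8381) = 2

v_p(x) = 0 (factor: 1 = 17^0 · 1); v_p(y) = 2 (factor: 8381 = 17^2 · 29). Additivity: v_p(xy) = v_p(x) + v_p(y) = 0 + 2 = 2. (Direct check: xy = 8381 = 17^2 · (29).)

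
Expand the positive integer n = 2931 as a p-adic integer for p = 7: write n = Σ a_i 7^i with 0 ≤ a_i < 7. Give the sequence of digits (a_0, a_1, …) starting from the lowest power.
(a_0, a_1, …) = (5, 5, 3, 1, 1)

Repeated division by 7 gives the digits low-to-high: 2931 = 5 + 5·7^1 + 3·7^2 + 1·7^3 + 1·7^4. Digit sequence: (5, 5, 3, 1, 1).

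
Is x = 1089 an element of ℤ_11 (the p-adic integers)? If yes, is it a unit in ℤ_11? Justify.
x ∈ ℤ_11 but not a unit; v_11(x) = 2 > 0

ℤ_11 = {x ∈ ℚ_11 : v_11(x) ≥ 0} and ℤ_11^× = {x ∈ ℤ_11 : v_11(x) = 0}. Here v_11(1089) = v_11(num) − v_11(den) = 2; compare against these criteria.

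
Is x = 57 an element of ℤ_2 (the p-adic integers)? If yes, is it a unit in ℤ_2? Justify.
x ∈ ℤ_2^× (unit); v_2(x) = 0

ℤ_2 = {x ∈ ℚ_2 : v_2(x) ≥ 0} and ℤ_2^× = {x ∈ ℤ_2 : v_2(x) = 0}. Here v_2(57) = v_2(num) − v_2(den) = 0; compare against these criteria.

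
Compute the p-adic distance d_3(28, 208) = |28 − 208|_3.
d_3(28, 208) = 1/9

Step 1 — x − y = 28 − 208 = -180. Step 2 — v_3(-180) = 2 (factor: -180 = −(3^2 · 20); the sign does not affect v_p). Step 3 — |x − y|_3 = 3^{-2} = 1/9.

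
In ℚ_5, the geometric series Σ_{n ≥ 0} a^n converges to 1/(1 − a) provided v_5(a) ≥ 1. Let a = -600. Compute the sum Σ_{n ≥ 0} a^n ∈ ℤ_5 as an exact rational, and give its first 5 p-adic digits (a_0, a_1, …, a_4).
Σ a^n = 1/(1 − a) = 1/601;  first 5 digits = (1, 0, 1, 0, 0)

v_5(a) = 2 ≥ 1, so the series converges in ℤ_5 to 1/(1 − a) = 1/(1 − (-600)) = 1/601. Expand this rational in ℤ_5: compute digits iteratively via d_i = x_i mod 5, x_{i+1} = (x_i − d_i)/5. The first 5 digits are (1, 0, 1, 0, 0).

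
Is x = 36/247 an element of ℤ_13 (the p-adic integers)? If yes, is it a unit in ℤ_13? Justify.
x ∉ ℤ_13 (v_13(x) = -1 < 0)

ℤ_13 = {x ∈ ℚ_13 : v_13(x) ≥ 0} and ℤ_13^× = {x ∈ ℤ_13 : v_13(x) = 0}. Here v_13(36/247) = v_13(num) − v_13(den) = -1; compare against these criteria.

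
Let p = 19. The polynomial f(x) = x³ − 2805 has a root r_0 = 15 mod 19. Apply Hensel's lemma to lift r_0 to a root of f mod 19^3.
r_2 = 2846 (mod 6859)

Hensel: r_{i+1} = r_i − f(r_i)/f′(r_i) mod 19^{i+2}, where f′(x) = 3x². Iterate:
  r_0 = 15 (mod 19)
  r_1 = 319 (mod 361)
  r_2 = 2846 (mod 6859)
Final: r = 2846 with f(r) ≡ 0 mod 19^3.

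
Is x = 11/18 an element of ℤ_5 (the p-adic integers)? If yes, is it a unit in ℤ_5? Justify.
x ∈ ℤ_5^× (unit); v_5(x) = 0

ℤ_5 = {x ∈ ℚ_5 : v_5(x) ≥ 0} and ℤ_5^× = {x ∈ ℤ_5 : v_5(x) = 0}. Here v_5(11/18) = v_5(num) − v_5(den) = 0; compare against these criteria.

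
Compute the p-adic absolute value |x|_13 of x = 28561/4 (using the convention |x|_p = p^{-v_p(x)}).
|28561/4|_13 = 1/28561

Step 1 — compute v_13(x) by factoring powers of 13 out of the numerator and denominator: v_13(28561/4) = 4. Step 2 — apply |x|_p = p^{-v_p(x)} = 13^{-4} = 1/28561.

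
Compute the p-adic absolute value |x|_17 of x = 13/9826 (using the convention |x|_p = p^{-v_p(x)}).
|13/9826|_17 = 4913

Step 1 — compute v_17(x) by factoring powers of 17 out of the numerator and denominator: v_17(13/9826) = -3. Step 2 — apply |x|_p = p^{-v_p(x)} = 17^{3} = 4913.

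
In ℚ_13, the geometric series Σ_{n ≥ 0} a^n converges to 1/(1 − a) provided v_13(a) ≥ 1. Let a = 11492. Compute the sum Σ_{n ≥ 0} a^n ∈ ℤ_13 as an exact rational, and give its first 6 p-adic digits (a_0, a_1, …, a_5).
Σ a^n = 1/(1 − a) = -1/11491;  first 6 digits = (1, 0, 3, 5, 9, 4)

v_13(a) = 2 ≥ 1, so the series converges in ℤ_13 to 1/(1 − a) = 1/(1 − 11492) = -1/11491. Expand this rational in ℤ_13: compute digits iteratively via d_i = x_i mod 13, x_{i+1} = (x_i − d_i)/13. The first 6 digits are (1, 0, 3, 5, 9, 4).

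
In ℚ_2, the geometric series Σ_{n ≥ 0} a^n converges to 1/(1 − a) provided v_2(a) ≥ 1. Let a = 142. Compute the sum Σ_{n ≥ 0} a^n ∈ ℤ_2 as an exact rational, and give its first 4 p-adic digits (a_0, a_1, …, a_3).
Σ a^n = 1/(1 − a) = -1/141;  first 4 digits = (1, 1, 0, 1)

v_2(a) = 1 ≥ 1, so the series converges in ℤ_2 to 1/(1 − a) = 1/(1 − 142) = -1/141. Expand this rational in ℤ_2: compute digits iteratively via d_i = x_i mod 2, x_{i+1} = (x_i − d_i)/2. The first 4 digits are (1, 1, 0, 1).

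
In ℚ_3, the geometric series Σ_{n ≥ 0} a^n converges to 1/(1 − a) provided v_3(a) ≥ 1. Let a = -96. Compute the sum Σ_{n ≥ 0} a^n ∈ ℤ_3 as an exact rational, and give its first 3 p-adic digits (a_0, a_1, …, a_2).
Σ a^n = 1/(1 − a) = 1/97;  first 3 digits = (1, 1, 2)

v_3(a) = 1 ≥ 1, so the series converges in ℤ_3 to 1/(1 − a) = 1/(1 − (-96)) = 1/97. Expand this rational in ℤ_3: compute digits iteratively via d_i = x_i mod 3, x_{i+1} = (x_i − d_i)/3. The first 3 digits are (1, 1, 2).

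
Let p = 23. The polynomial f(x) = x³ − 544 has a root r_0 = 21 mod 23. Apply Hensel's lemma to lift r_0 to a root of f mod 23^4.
r_3 = 134939 (mod 279841)

Hensel: r_{i+1} = r_i − f(r_i)/f′(r_i) mod 23^{i+2}, where f′(x) = 3x². Iterate:
  r_0 = 21 (mod 23)
  r_1 = 44 (mod 529)
  r_2 = 1102 (mod 12167)
  r_3 = 134939 (mod 279841)
Final: r = 134939 with f(r) ≡ 0 mod 23^4.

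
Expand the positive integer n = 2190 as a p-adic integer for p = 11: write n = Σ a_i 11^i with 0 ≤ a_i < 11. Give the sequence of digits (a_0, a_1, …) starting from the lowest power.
(a_0, a_1, …) = (1, 1, 7, 1)

Repeated division by 11 gives the digits low-to-high: 2190 = 1 + 1·11^1 + 7·11^2 + 1·11^3. Digit sequence: (1, 1, 7, 1).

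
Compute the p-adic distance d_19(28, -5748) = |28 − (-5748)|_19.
d_19(28, -5748) = 1/361

Step 1 — x − y = 28 − (-5748) = 5776. Step 2 — v_19(5776) = 2 (factor: 5776 = (19^2 · 16); the sign does not affect v_p). Step 3 — |x − y|_19 = 19^{-2} = 1/361.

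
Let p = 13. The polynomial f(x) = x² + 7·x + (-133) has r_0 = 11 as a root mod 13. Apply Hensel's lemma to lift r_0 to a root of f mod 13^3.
r_2 = 102 (mod 2197)

Hensel: r_{i+1} = r_i − f(r_i)·(f′(r_i))^{-1} mod 13^{i+2}, f′(x) = 2x + 7. Iterate:
  r_0 = 11 (mod 13)
  r_1 = 102 (mod 169)
  r_2 = 102 (mod 2197)
Final: r = 102 satisfies f(r) ≡ 0 mod 13^3.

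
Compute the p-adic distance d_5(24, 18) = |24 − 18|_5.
d_5(24, 18) = 1

Step 1 — x − y = 24 − 18 = 6. Step 2 — v_5(6) = 0 (factor: 6 = (5^0 · 6); the sign does not affect v_p). Step 3 — |x − y|_5 = 5^{0} = 1.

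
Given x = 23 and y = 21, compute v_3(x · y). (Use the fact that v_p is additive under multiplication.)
v_3(483) = 1

v_p(x) = 0 (factor: 23 = 3^0 · 23); v_p(y) = 1 (factor: 21 = 3^1 · 7). Additivity: v_p(xy) = v_p(x) + v_p(y) = 0 + 1 = 1. (Direct check: xy = 483 = 3^1 · (161).)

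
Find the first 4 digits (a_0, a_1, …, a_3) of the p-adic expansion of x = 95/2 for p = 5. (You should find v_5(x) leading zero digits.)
(a_0, …, a_3) = (0, 2, 4, 2)

v_5(95/2) = 1, so a_0 = ... = a_0 = 0. Factor out: x = 5^1 · u with u = 19/2 a unit in ℤ_5. Expand u iteratively via a_{v+i} = u_i mod 5, u_{i+1} = (u_i − a_{v+i})/5:
  u_0 = 19/2;  a_1 = 2;  u_1 = (u_0 − 2)/5 = 3/2
  u_1 = 3/2;  a_2 = 4;  u_2 = (u_1 − 4)/5 = -1/2
  u_2 = -1/2;  a_3 = 2;  u_3 = (u_2 − 2)/5 = -1/2
Digits: (0, 2, 4, 2).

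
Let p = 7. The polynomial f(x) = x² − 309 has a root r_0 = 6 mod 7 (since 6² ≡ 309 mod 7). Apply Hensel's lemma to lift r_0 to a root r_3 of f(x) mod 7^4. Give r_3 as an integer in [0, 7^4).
r_3 = 727 (mod 2401)

Hensel's recurrence: r_{i+1} = r_i − f(r_i)·(f′(r_i))^{-1} mod 7^{i+2}, with f′(x) = 2x. Iterate:
  r_0 = 6 (mod 7)
  r_1 = 41 (mod 49)
  r_2 = 41 (mod 343)
  r_3 = 727 (mod 2401)
Final: r_3 = 727, and one checks f(r_3) ≡ 0 mod 7^4.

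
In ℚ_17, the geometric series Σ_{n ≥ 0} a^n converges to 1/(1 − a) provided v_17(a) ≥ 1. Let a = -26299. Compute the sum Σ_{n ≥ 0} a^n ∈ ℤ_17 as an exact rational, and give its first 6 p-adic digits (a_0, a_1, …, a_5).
Σ a^n = 1/(1 − a) = 1/26300;  first 6 digits = (1, 0, 11, 11, 1, 11)

v_17(a) = 2 ≥ 1, so the series converges in ℤ_17 to 1/(1 − a) = 1/(1 − (-26299)) = 1/26300. Expand this rational in ℤ_17: compute digits iteratively via d_i = x_i mod 17, x_{i+1} = (x_i − d_i)/17. The first 6 digits are (1, 0, 11, 11, 1, 11).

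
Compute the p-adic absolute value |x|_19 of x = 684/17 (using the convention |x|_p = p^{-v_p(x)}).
|684/17|_19 = 1/19

Step 1 — compute v_19(x) by factoring powers of 19 out of the numerator and denominator: v_19(684/17) = 1. Step 2 — apply |x|_p = p^{-v_p(x)} = 19^{-1} = 1/19.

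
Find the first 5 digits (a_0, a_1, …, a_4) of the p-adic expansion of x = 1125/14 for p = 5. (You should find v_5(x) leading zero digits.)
(a_0, …, a_4) = (0, 0, 0, 1, 1)

v_5(1125/14) = 3, so a_0 = ... = a_2 = 0. Factor out: x = 5^3 · u with u = 9/14 a unit in ℤ_5. Expand u iteratively via a_{v+i} = u_i mod 5, u_{i+1} = (u_i − a_{v+i})/5:
  u_0 = 9/14;  a_3 = 1;  u_1 = (u_0 − 1)/5 = -1/14
  u_1 = -1/14;  a_4 = 1;  u_2 = (u_1 − 1)/5 = -3/14
Digits: (0, 0, 0, 1, 1).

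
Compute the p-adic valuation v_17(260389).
v_17(260389) = 3

v_17(n) is the largest exponent k such that 17^k divides n. Factor out: 260389 = 17^3 · 53. (Sign doesn't affect v_p.) So v_17(260389) = 3.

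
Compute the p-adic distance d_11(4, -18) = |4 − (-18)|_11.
d_11(4, -18) = 1/11

Step 1 — x − y = 4 − (-18) = 22. Step 2 — v_11(22) = 1 (factor: 22 = (11^1 · 2); the sign does not affect v_p). Step 3 — |x − y|_11 = 11^{-1} = 1/11.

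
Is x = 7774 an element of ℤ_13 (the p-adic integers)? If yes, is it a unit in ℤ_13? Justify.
x ∈ ℤ_13 but not a unit; v_13(x) = 2 > 0

ℤ_13 = {x ∈ ℚ_13 : v_13(x) ≥ 0} and ℤ_13^× = {x ∈ ℤ_13 : v_13(x) = 0}. Here v_13(7774) = v_13(num) − v_13(den) = 2; compare against these criteria.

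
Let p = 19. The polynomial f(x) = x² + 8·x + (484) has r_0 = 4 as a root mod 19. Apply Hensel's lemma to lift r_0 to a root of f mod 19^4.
r_3 = 13057 (mod 130321)

Hensel: r_{i+1} = r_i − f(r_i)·(f′(r_i))^{-1} mod 19^{i+2}, f′(x) = 2x + 8. Iterate:
  r_0 = 4 (mod 19)
  r_1 = 61 (mod 361)
  r_2 = 6198 (mod 6859)
  r_3 = 13057 (mod 130321)
Final: r = 13057 satisfies f(r) ≡ 0 mod 19^4.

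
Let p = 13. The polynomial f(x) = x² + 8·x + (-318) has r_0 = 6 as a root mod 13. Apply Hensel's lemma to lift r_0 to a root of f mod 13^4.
r_3 = 23120 (mod 28561)

Hensel: r_{i+1} = r_i − f(r_i)·(f′(r_i))^{-1} mod 13^{i+2}, f′(x) = 2x + 8. Iterate:
  r_0 = 6 (mod 13)
  r_1 = 136 (mod 169)
  r_2 = 1150 (mod 2197)
  r_3 = 23120 (mod 28561)
Final: r = 23120 satisfies f(r) ≡ 0 mod 13^4.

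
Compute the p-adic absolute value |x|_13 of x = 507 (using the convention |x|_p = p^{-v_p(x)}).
|507|_13 = 1/169

Step 1 — compute v_13(x) by factoring powers of 13 out of the numerator and denominator: v_13(507) = 2. Step 2 — apply |x|_p = p^{-v_p(x)} = 13^{-2} = 1/169.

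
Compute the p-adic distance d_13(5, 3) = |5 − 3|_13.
d_13(5, 3) = 1

Step 1 — x − y = 5 − 3 = 2. Step 2 — v_13(2) = 0 (factor: 2 = (13^0 · 2); the sign does not affect v_p). Step 3 — |x − y|_13 = 13^{0} = 1.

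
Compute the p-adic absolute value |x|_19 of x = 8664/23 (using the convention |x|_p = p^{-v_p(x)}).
|8664/23|_19 = 1/361

Step 1 — compute v_19(x) by factoring powers of 19 out of the numerator and denominator: v_19(8664/23) = 2. Step 2 — apply |x|_p = p^{-v_p(x)} = 19^{-2} = 1/361.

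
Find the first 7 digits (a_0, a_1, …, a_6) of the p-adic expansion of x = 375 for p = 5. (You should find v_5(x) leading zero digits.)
(a_0, …, a_6) = (0, 0, 0, 3, 0, 0, 0)

v_5(375) = 3, so a_0 = ... = a_2 = 0. Factor out: x = 5^3 · u with u = 3 a unit in ℤ_5. Expand u iteratively via a_{v+i} = u_i mod 5, u_{i+1} = (u_i − a_{v+i})/5:
  u_0 = 3;  a_3 = 3;  u_1 = (u_0 − 3)/5 = 0
  u_1 = 0;  a_4 = 0;  u_2 = (u_1 − 0)/5 = 0
  u_2 = 0;  a_5 = 0;  u_3 = (u_2 − 0)/5 = 0
  u_3 = 0;  a_6 = 0;  u_4 = (u_3 − 0)/5 = 0
Digits: (0, 0, 0, 3, 0, 0, 0).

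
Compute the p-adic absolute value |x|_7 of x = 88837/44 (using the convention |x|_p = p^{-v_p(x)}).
|88837/44|_7 = 1/2401

Step 1 — compute v_7(x) by factoring powers of 7 out of the numerator and denominator: v_7(88837/44) = 4. Step 2 — apply |x|_p = p^{-v_p(x)} = 7^{-4} = 1/2401.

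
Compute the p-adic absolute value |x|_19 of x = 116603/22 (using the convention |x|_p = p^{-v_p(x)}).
|116603/22|_19 = 1/6859

Step 1 — compute v_19(x) by factoring powers of 19 out of the numerator and denominator: v_19(116603/22) = 3. Step 2 — apply |x|_p = p^{-v_p(x)} = 19^{-3} = 1/6859.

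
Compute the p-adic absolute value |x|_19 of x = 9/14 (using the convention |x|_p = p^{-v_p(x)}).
|9/14|_19 = 1

Step 1 — compute v_19(x) by factoring powers of 19 out of the numerator and denominator: v_19(9/14) = 0. Step 2 — apply |x|_p = p^{-v_p(x)} = 19^{0} = 1.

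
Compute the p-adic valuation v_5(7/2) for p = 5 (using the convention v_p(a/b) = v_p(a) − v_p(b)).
v_5(7/2) = 0

Factor powers of 5 from the numerator and denominator of the reduced fraction: 7 = 5^0 · 7 and 2 = 5^0 · 2. Apply v_p(a/b) = v_p(a) − v_p(b): v_5(7/2) = 0 − 0 = 0.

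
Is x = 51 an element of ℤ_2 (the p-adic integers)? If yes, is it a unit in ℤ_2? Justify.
x ∈ ℤ_2^× (unit); v_2(x) = 0

ℤ_2 = {x ∈ ℚ_2 : v_2(x) ≥ 0} and ℤ_2^× = {x ∈ ℤ_2 : v_2(x) = 0}. Here v_2(51) = v_2(num) − v_2(den) = 0; compare against these criteria.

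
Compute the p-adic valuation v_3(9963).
v_3(9963) = 5

v_3(n) is the largest exponent k such that 3^k divides n. Factor out: 9963 = 3^5 · 41. (Sign doesn't affect v_p.) So v_3(9963) = 5.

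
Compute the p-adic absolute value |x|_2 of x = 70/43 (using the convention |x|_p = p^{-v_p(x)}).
|70/43|_2 = 1/2

Step 1 — compute v_2(x) by factoring powers of 2 out of the numerator and denominator: v_2(70/43) = 1. Step 2 — apply |x|_p = p^{-v_p(x)} = 2^{-1} = 1/2.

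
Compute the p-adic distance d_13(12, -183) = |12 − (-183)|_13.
d_13(12, -183) = 1/13

Step 1 — x − y = 12 − (-183) = 195. Step 2 — v_13(195) = 1 (factor: 195 = (13^1 · 15); the sign does not affect v_p). Step 3 — |x − y|_13 = 13^{-1} = 1/13.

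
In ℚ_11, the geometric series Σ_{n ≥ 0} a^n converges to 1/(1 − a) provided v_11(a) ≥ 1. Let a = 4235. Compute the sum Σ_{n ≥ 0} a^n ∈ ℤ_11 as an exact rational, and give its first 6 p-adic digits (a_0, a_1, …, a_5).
Σ a^n = 1/(1 − a) = -1/4234;  first 6 digits = (1, 0, 2, 3, 4, 1)

v_11(a) = 2 ≥ 1, so the series converges in ℤ_11 to 1/(1 − a) = 1/(1 − 4235) = -1/4234. Expand this rational in ℤ_11: compute digits iteratively via d_i = x_i mod 11, x_{i+1} = (x_i − d_i)/11. The first 6 digits are (1, 0, 2, 3, 4, 1).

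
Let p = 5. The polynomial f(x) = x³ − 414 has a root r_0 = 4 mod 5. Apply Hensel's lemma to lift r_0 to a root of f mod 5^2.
r_1 = 4 (mod 25)

Hensel: r_{i+1} = r_i − f(r_i)/f′(r_i) mod 5^{i+2}, where f′(x) = 3x². Iterate:
  r_0 = 4 (mod 5)
  r_1 = 4 (mod 25)
Final: r = 4 with f(r) ≡ 0 mod 5^2.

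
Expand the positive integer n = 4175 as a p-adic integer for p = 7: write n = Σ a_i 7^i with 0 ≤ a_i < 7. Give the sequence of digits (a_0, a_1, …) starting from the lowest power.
(a_0, a_1, …) = (3, 1, 1, 5, 1)

Repeated division by 7 gives the digits low-to-high: 4175 = 3 + 1·7^1 + 1·7^2 + 5·7^3 + 1·7^4. Digit sequence: (3, 1, 1, 5, 1).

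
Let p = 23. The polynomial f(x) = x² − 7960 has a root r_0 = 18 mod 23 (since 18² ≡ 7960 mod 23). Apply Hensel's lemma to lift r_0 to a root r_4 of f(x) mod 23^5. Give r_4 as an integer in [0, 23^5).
r_4 = 6015783 (mod 6436343)

Hensel's recurrence: r_{i+1} = r_i − f(r_i)·(f′(r_i))^{-1} mod 23^{i+2}, with f′(x) = 2x. Iterate:
  r_0 = 18 (mod 23)
  r_1 = 524 (mod 529)
  r_2 = 5285 (mod 12167)
  r_3 = 139122 (mod 279841)
  r_4 = 6015783 (mod 6436343)
Final: r_4 = 6015783, and one checks f(r_4) ≡ 0 mod 23^5.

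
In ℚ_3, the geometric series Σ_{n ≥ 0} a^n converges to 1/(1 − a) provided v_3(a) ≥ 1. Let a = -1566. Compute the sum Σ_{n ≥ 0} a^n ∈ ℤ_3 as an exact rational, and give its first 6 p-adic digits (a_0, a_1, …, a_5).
Σ a^n = 1/(1 − a) = 1/1567;  first 6 digits = (1, 0, 0, 2, 1, 2)

v_3(a) = 3 ≥ 1, so the series converges in ℤ_3 to 1/(1 − a) = 1/(1 − (-1566)) = 1/1567. Expand this rational in ℤ_3: compute digits iteratively via d_i = x_i mod 3, x_{i+1} = (x_i − d_i)/3. The first 6 digits are (1, 0, 0, 2, 1, 2).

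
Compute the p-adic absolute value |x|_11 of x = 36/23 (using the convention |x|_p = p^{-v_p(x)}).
|36/23|_11 = 1

Step 1 — compute v_11(x) by factoring powers of 11 out of the numerator and denominator: v_11(36/23) = 0. Step 2 — apply |x|_p = p^{-v_p(x)} = 11^{0} = 1.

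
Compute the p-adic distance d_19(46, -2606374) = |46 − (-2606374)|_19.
d_19(46, -2606374) = 1/130321

Step 1 — x − y = 46 − (-2606374) = 2606420. Step 2 — v_19(2606420) = 4 (factor: 2606420 = (19^4 · 20); the sign does not affect v_p). Step 3 — |x − y|_19 = 19^{-4} = 1/130321.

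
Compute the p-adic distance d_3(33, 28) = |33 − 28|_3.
d_3(33, 28) = 1

Step 1 — x − y = 33 − 28 = 5. Step 2 — v_3(5) = 0 (factor: 5 = (3^0 · 5); the sign does not affect v_p). Step 3 — |x − y|_3 = 3^{0} = 1.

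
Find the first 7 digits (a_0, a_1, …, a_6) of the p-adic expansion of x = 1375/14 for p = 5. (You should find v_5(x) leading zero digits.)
(a_0, …, a_6) = (0, 0, 0, 4, 4, 3, 1)

v_5(1375/14) = 3, so a_0 = ... = a_2 = 0. Factor out: x = 5^3 · u with u = 11/14 a unit in ℤ_5. Expand u iteratively via a_{v+i} = u_i mod 5, u_{i+1} = (u_i − a_{v+i})/5:
  u_0 = 11/14;  a_3 = 4;  u_1 = (u_0 − 4)/5 = -9/14
  u_1 = -9/14;  a_4 = 4;  u_2 = (u_1 − 4)/5 = -13/14
  u_2 = -13/14;  a_5 = 3;  u_3 = (u_2 − 3)/5 = -11/14
  u_3 = -11/14;  a_6 = 1;  u_4 = (u_3 − 1)/5 = -5/14
Digits: (0, 0, 0, 4, 4, 3, 1).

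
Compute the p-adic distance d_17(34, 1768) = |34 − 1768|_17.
d_17(34, 1768) = 1/289

Step 1 — x − y = 34 − 1768 = -1734. Step 2 — v_17(-1734) = 2 (factor: -1734 = −(17^2 · 6); the sign does not affect v_p). Step 3 — |x − y|_17 = 17^{-2} = 1/289.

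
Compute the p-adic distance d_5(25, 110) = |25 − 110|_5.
d_5(25, 110) = 1/5

Step 1 — x − y = 25 − 110 = -85. Step 2 — v_5(-85) = 1 (factor: -85 = −(5^1 · 17); the sign does not affect v_p). Step 3 — |x − y|_5 = 5^{-1} = 1/5.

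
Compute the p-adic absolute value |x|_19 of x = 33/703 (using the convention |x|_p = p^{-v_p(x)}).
|33/703|_19 = 19

Step 1 — compute v_19(x) by factoring powers of 19 out of the numerator and denominator: v_19(33/703) = -1. Step 2 — apply |x|_p = p^{-v_p(x)} = 19^{1} = 19.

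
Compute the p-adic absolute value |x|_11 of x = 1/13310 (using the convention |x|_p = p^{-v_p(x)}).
|1/13310|_11 = 1331

Step 1 — compute v_11(x) by factoring powers of 11 out of the numerator and denominator: v_11(1/13310) = -3. Step 2 — apply |x|_p = p^{-v_p(x)} = 11^{3} = 1331.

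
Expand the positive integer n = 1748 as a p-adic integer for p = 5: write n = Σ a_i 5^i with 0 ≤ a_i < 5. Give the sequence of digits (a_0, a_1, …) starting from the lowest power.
(a_0, a_1, …) = (3, 4, 4, 3, 2)

Repeated division by 5 gives the digits low-to-high: 1748 = 3 + 4·5^1 + 4·5^2 + 3·5^3 + 2·5^4. Digit sequence: (3, 4, 4, 3, 2).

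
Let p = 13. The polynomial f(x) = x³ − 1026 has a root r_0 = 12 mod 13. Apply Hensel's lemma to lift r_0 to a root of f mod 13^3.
r_2 = 116 (mod 2197)

Hensel: r_{i+1} = r_i − f(r_i)/f′(r_i) mod 13^{i+2}, where f′(x) = 3x². Iterate:
  r_0 = 12 (mod 13)
  r_1 = 116 (mod 169)
  r_2 = 116 (mod 2197)
Final: r = 116 with f(r) ≡ 0 mod 13^3.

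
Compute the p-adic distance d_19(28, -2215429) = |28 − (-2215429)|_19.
d_19(28, -2215429) = 1/130321

Step 1 — x − y = 28 − (-2215429) = 2215457. Step 2 — v_19(2215457) = 4 (factor: 2215457 = (19^4 · 17); the sign does not affect v_p). Step 3 — |x − y|_19 = 19^{-4} = 1/130321.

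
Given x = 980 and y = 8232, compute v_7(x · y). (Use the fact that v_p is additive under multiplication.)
v_7(8067360) = 5

v_p(x) = 2 (factor: 980 = 7^2 · 20); v_p(y) = 3 (factor: 8232 = 7^3 · 24). Additivity: v_p(xy) = v_p(x) + v_p(y) = 2 + 3 = 5. (Direct check: xy = 8067360 = 7^5 · (480).)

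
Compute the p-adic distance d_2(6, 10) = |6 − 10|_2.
d_2(6, 10) = 1/4

Step 1 — x − y = 6 − 10 = -4. Step 2 — v_2(-4) = 2 (factor: -4 = −(2^2 · 1); the sign does not affect v_p). Step 3 — |x − y|_2 = 2^{-2} = 1/4.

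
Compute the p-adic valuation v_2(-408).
v_2(-408) = 3

v_2(n) is the largest exponent k such that 2^k divides n. Factor out: -408 = -2^3 · 51. (Sign doesn't affect v_p.) So v_2(-408) = 3.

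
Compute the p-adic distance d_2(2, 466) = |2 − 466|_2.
d_2(2, 466) = 1/16

Step 1 — x − y = 2 − 466 = -464. Step 2 — v_2(-464) = 4 (factor: -464 = −(2^4 · 29); the sign does not affect v_p). Step 3 — |x − y|_2 = 2^{-4} = 1/16.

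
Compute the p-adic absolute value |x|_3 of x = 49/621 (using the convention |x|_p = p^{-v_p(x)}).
|49/621|_3 = 27

Step 1 — compute v_3(x) by factoring powers of 3 out of the numerator and denominator: v_3(49/621) = -3. Step 2 — apply |x|_p = p^{-v_p(x)} = 3^{3} = 27.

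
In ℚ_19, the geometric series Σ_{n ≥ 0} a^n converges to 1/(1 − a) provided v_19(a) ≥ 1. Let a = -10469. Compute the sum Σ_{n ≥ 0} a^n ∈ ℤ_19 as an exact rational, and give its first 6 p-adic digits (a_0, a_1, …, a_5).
Σ a^n = 1/(1 − a) = 1/10470;  first 6 digits = (1, 0, 9, 17, 4, 6)

v_19(a) = 2 ≥ 1, so the series converges in ℤ_19 to 1/(1 − a) = 1/(1 − (-10469)) = 1/10470. Expand this rational in ℤ_19: compute digits iteratively via d_i = x_i mod 19, x_{i+1} = (x_i − d_i)/19. The first 6 digits are (1, 0, 9, 17, 4, 6).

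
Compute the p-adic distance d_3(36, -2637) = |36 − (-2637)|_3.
d_3(36, -2637) = 1/243

Step 1 — x − y = 36 − (-2637) = 2673. Step 2 — v_3(2673) = 5 (factor: 2673 = (3^5 · 11); the sign does not affect v_p). Step 3 — |x − y|_3 = 3^{-5} = 1/243.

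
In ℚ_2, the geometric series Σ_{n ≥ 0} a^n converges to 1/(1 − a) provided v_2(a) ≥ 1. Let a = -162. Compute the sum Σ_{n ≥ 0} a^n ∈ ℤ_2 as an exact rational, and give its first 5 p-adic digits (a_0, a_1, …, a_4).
Σ a^n = 1/(1 − a) = 1/163;  first 5 digits = (1, 1, 0, 1, 0)

v_2(a) = 1 ≥ 1, so the series converges in ℤ_2 to 1/(1 − a) = 1/(1 − (-162)) = 1/163. Expand this rational in ℤ_2: compute digits iteratively via d_i = x_i mod 2, x_{i+1} = (x_i − d_i)/2. The first 5 digits are (1, 1, 0, 1, 0).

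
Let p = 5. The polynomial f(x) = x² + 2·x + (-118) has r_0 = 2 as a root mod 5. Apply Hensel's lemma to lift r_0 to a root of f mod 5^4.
r_3 = 587 (mod 625)

Hensel: r_{i+1} = r_i − f(r_i)·(f′(r_i))^{-1} mod 5^{i+2}, f′(x) = 2x + 2. Iterate:
  r_0 = 2 (mod 5)
  r_1 = 12 (mod 25)
  r_2 = 87 (mod 125)
  r_3 = 587 (mod 625)
Final: r = 587 satisfies f(r) ≡ 0 mod 5^4.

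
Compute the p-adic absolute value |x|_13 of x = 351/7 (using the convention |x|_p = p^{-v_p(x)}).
|351/7|_13 = 1/13

Step 1 — compute v_13(x) by factoring powers of 13 out of the numerator and denominator: v_13(351/7) = 1. Step 2 — apply |x|_p = p^{-v_p(x)} = 13^{-1} = 1/13.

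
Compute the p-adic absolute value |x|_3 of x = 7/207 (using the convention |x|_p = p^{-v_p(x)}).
|7/207|_3 = 9

Step 1 — compute v_3(x) by factoring powers of 3 out of the numerator and denominator: v_3(7/207) = -2. Step 2 — apply |x|_p = p^{-v_p(x)} = 3^{2} = 9.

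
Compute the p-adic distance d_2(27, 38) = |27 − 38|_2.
d_2(27, 38) = 1

Step 1 — x − y = 27 − 38 = -11. Step 2 — v_2(-11) = 0 (factor: -11 = −(2^0 · 11); the sign does not affect v_p). Step 3 — |x − y|_2 = 2^{0} = 1.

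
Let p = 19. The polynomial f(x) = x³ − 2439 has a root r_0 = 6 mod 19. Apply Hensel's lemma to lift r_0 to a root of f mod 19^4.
r_3 = 94037 (mod 130321)

Hensel: r_{i+1} = r_i − f(r_i)/f′(r_i) mod 19^{i+2}, where f′(x) = 3x². Iterate:
  r_0 = 6 (mod 19)
  r_1 = 177 (mod 361)
  r_2 = 4870 (mod 6859)
  r_3 = 94037 (mod 130321)
Final: r = 94037 with f(r) ≡ 0 mod 19^4.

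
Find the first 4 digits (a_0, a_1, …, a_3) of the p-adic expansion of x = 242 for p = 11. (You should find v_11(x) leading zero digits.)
(a_0, …, a_3) = (0, 0, 2, 0)

v_11(242) = 2, so a_0 = ... = a_1 = 0. Factor out: x = 11^2 · u with u = 2 a unit in ℤ_11. Expand u iteratively via a_{v+i} = u_i mod 11, u_{i+1} = (u_i − a_{v+i})/11:
  u_0 = 2;  a_2 = 2;  u_1 = (u_0 − 2)/11 = 0
  u_1 = 0;  a_3 = 0;  u_2 = (u_1 − 0)/11 = 0
Digits: (0, 0, 2, 0).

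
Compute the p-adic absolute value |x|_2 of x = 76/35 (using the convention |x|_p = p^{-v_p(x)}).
|76/35|_2 = 1/4

Step 1 — compute v_2(x) by factoring powers of 2 out of the numerator and denominator: v_2(76/35) = 2. Step 2 — apply |x|_p = p^{-v_p(x)} = 2^{-2} = 1/4.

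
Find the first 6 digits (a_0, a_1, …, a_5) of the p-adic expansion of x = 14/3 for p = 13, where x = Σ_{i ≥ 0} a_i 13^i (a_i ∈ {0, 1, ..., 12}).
(a_0, …, a_5) = (9, 4, 4, 4, 4, 4)

v_13(14/3) = 0 (numerator and denominator both coprime to 13), so x ∈ ℤ_13^×. Compute digits iteratively via a_i = x_i mod 13, x_{i+1} = (x_i − a_i)/13, with x_0 = x:
  x_0 = 14/3;  a_0 = 9;  x_1 = (x_0 − 9)/13 = -1/3
  x_1 = -1/3;  a_1 = 4;  x_2 = (x_1 − 4)/13 = -1/3
  x_2 = -1/3;  a_2 = 4;  x_3 = (x_2 − 4)/13 = -1/3
  x_3 = -1/3;  a_3 = 4;  x_4 = (x_3 − 4)/13 = -1/3
  x_4 = -1/3;  a_4 = 4;  x_5 = (x_4 − 4)/13 = -1/3
  x_5 = -1/3;  a_5 = 4;  x_6 = (x_5 − 4)/13 = -1/3
Digits: (9, 4, 4, 4, 4, 4).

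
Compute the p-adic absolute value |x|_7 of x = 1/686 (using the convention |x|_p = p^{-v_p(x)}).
|1/686|_7 = 343

Step 1 — compute v_7(x) by factoring powers of 7 out of the numerator and denominator: v_7(1/686) = -3. Step 2 — apply |x|_p = p^{-v_p(x)} = 7^{3} = 343.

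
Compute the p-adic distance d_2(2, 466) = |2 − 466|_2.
d_2(2, 466) = 1/16

Step 1 — x − y = 2 − 466 = -464. Step 2 — v_2(-464) = 4 (factor: -464 = −(2^4 · 29); the sign does not affect v_p). Step 3 — |x − y|_2 = 2^{-4} = 1/16.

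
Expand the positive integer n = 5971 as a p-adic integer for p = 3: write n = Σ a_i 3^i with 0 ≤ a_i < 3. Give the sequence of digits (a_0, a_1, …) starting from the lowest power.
(a_0, a_1, …) = (1, 1, 0, 2, 1, 0, 2, 2)

Repeated division by 3 gives the digits low-to-high: 5971 = 1 + 1·3^1 + 2·3^3 + 1·3^4 + 2·3^6 + 2·3^7. Digit sequence: (1, 1, 0, 2, 1, 0, 2, 2).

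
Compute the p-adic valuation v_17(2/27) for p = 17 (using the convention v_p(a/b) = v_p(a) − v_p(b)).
v_17(2/27) = 0

Factor powers of 17 from the numerator and denominator of the reduced fraction: 2 = 17^0 · 2 and 27 = 17^0 · 27. Apply v_p(a/b) = v_p(a) − v_p(b): v_17(2/27) = 0 − 0 = 0.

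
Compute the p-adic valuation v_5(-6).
v_5(-6) = 0

v_5(n) is the largest exponent k such that 5^k divides n. Factor out: -6 = -5^0 · 6. (Sign doesn't affect v_p.) So v_5(-6) = 0.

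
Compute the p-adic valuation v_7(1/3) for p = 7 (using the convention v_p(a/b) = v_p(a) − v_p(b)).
v_7(1/3) = 0

Factor powers of 7 from the numerator and denominator of the reduced fraction: 1 = 7^0 · 1 and 3 = 7^0 · 3. Apply v_p(a/b) = v_p(a) − v_p(b): v_7(1/3) = 0 − 0 = 0.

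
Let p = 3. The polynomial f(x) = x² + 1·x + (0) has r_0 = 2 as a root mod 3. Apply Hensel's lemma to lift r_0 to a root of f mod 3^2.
r_1 = 8 (mod 9)

Hensel: r_{i+1} = r_i − f(r_i)·(f′(r_i))^{-1} mod 3^{i+2}, f′(x) = 2x + 1. Iterate:
  r_0 = 2 (mod 3)
  r_1 = 8 (mod 9)
Final: r = 8 satisfies f(r) ≡ 0 mod 3^2.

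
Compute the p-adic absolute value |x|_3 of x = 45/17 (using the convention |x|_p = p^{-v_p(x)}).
|45/17|_3 = 1/9

Step 1 — compute v_3(x) by factoring powers of 3 out of the numerator and denominator: v_3(45/17) = 2. Step 2 — apply |x|_p = p^{-v_p(x)} = 3^{-2} = 1/9.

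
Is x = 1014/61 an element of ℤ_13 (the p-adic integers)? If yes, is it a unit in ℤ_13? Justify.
x ∈ ℤ_13 but not a unit; v_13(x) = 2 > 0

ℤ_13 = {x ∈ ℚ_13 : v_13(x) ≥ 0} and ℤ_13^× = {x ∈ ℤ_13 : v_13(x) = 0}. Here v_13(1014/61) = v_13(num) − v_13(den) = 2; compare against these criteria.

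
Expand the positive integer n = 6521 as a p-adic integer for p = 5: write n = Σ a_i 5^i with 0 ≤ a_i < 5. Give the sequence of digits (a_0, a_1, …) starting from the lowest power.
(a_0, a_1, …) = (1, 4, 0, 2, 0, 2)

Repeated division by 5 gives the digits low-to-high: 6521 = 1 + 4·5^1 + 2·5^3 + 2·5^5. Digit sequence: (1, 4, 0, 2, 0, 2).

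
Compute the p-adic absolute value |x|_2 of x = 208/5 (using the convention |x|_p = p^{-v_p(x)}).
|208/5|_2 = 1/16

Step 1 — compute v_2(x) by factoring powers of 2 out of the numerator and denominator: v_2(208/5) = 4. Step 2 — apply |x|_p = p^{-v_p(x)} = 2^{-4} = 1/16.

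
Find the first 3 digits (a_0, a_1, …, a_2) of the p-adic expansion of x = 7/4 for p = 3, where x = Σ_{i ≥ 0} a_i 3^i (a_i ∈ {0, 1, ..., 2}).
(a_0, …, a_2) = (1, 1, 2)

v_3(7/4) = 0 (numerator and denominator both coprime to 3), so x ∈ ℤ_3^×. Compute digits iteratively via a_i = x_i mod 3, x_{i+1} = (x_i − a_i)/3, with x_0 = x:
  x_0 = 7/4;  a_0 = 1;  x_1 = (x_0 − 1)/3 = 1/4
  x_1 = 1/4;  a_1 = 1;  x_2 = (x_1 − 1)/3 = -1/4
  x_2 = -1/4;  a_2 = 2;  x_3 = (x_2 − 2)/3 = -3/4
Digits: (1, 1, 2).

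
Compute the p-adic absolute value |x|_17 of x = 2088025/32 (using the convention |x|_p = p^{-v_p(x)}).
|2088025/32|_17 = 1/83521

Step 1 — compute v_17(x) by factoring powers of 17 out of the numerator and denominator: v_17(2088025/32) = 4. Step 2 — apply |x|_p = p^{-v_p(x)} = 17^{-4} = 1/83521.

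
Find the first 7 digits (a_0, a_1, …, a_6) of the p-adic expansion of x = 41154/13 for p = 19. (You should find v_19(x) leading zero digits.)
(a_0, …, a_6) = (0, 0, 0, 18, 2, 13, 11)

v_19(41154/13) = 3, so a_0 = ... = a_2 = 0. Factor out: x = 19^3 · u with u = 6/13 a unit in ℤ_19. Expand u iteratively via a_{v+i} = u_i mod 19, u_{i+1} = (u_i − a_{v+i})/19:
  u_0 = 6/13;  a_3 = 18;  u_1 = (u_0 − 18)/19 = -12/13
  u_1 = -12/13;  a_4 = 2;  u_2 = (u_1 − 2)/19 = -2/13
  u_2 = -2/13;  a_5 = 13;  u_3 = (u_2 − 13)/19 = -9/13
  u_3 = -9/13;  a_6 = 11;  u_4 = (u_3 − 11)/19 = -8/13
Digits: (0, 0, 0, 18, 2, 13, 11).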